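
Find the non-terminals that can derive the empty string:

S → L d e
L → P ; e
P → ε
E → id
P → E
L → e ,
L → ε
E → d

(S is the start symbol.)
A non-terminal is nullable if it can derive ε (the empty string): either it has an ε-production, or it has a production whose right-hand side consists entirely of nullable non-terminals.

ε-productions: P → ε, L → ε
So P, L are immediately nullable.
No further non-terminal can be added: every production for the remaining non-terminals contains a terminal or a non-nullable non-terminal.
Nullable = { 'L', 'P' }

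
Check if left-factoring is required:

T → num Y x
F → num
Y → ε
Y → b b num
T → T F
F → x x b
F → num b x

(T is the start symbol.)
Left-factoring is needed when two productions for the same non-terminal
share a common prefix on the right-hand side.

Productions for T:
  T → num Y x
  T → T F
Productions for F:
  F → num
  F → x x b
  F → num b x
Productions for Y:
  Y → ε
  Y → b b num

Found common prefix 'num' in productions for F

Answer: Yes, F has productions with common prefix 'num'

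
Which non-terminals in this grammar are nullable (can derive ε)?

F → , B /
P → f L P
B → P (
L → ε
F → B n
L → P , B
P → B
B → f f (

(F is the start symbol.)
{ 'L' }

A non-terminal is nullable if it can derive ε (the empty string): either it has an ε-production, or it has a production whose right-hand side consists entirely of nullable non-terminals.

ε-productions: L → ε
So L is immediately nullable.
No further non-terminal can be added: every production for the remaining non-terminals contains a terminal or a non-nullable non-terminal.
Nullable = { 'L' }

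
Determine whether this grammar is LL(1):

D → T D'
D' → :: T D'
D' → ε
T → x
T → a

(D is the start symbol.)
A grammar is LL(1) if for each non-terminal N with multiple productions, the predict sets of those productions are pairwise disjoint, where PREDICT(N → α) = (FIRST(α) \ {ε}) ∪ (FOLLOW(N) if α ⇒* ε).

Relevant sets:
  FOLLOW(D') = { $ }

For D':
  PREDICT(D' → :: T D') = { '::' }
  PREDICT(D' → ε) = { $ }
For T:
  PREDICT(T → x) = { 'x' }
  PREDICT(T → a) = { 'a' }
D has a single production, so nothing to check there.

All predict sets are disjoint. The grammar IS LL(1).

Answer: Yes, the grammar is LL(1).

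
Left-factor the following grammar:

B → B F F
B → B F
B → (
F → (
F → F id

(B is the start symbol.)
Left-factoring transforms A → αβ₁ | αβ₂ into A → αA' and A' → β₁ | β₂
(α is the longest common prefix among the alternatives). Repeat until
no nonterminal has two alternatives with a common prefix.

Round 1: B has alternatives sharing prefix 'B F'. Introduce B': B → B F B'
  Add: B' → F
  Add: B' → ε

No remaining common prefixes — done.

Resulting grammar:
B → B F B'
B' → F
B' → ε
B → (
F → (
F → F id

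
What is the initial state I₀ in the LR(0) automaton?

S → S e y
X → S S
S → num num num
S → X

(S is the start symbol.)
{ [S → . S e y], [S → . X], [S → . num num num], [S' → . S], [X → . S S] }

First, augment the grammar with S' → S
I₀ = CLOSURE({ [S' → . S] }):
  [S' → . S] has the dot before S: add [S → . S e y], [S → . num num num], [S → . X]
  [S → . X] has the dot before X: add [X → . S S]
No further items can be added.

I₀ = { [S → . S e y], [S → . X], [S → . num num num], [S' → . S], [X → . S S] }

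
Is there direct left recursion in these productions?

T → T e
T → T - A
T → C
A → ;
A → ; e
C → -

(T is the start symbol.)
Direct left recursion occurs when N → N α for some non-terminal N (the right-hand side begins with the left-hand side itself).

T → T e: LEFT RECURSIVE (starts with T)
T → T - A: LEFT RECURSIVE (starts with T)
T → C: starts with C
A → ;: starts with ';'
A → ; e: starts with ';'
C → -: starts with '-'

The grammar has direct left recursion on: T.

Answer: Yes, T is left-recursive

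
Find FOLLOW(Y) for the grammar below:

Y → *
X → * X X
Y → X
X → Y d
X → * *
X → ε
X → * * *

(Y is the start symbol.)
To compute FOLLOW(Y), find every occurrence of Y on a right-hand side N → α Y β: add FIRST(β) \ {ε}, and if β is empty or nullable also add FOLLOW(N). Iterate to a fixed point.

Y is the start symbol, so $ ∈ FOLLOW(Y).
In X → Y d: Y is followed by d, add FIRST(d) \ {ε} = { 'd' }

Taking the union: FOLLOW(Y) = { $, 'd' }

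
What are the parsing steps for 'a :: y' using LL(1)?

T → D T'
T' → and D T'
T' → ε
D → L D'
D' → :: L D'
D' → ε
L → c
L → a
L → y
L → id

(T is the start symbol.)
LL(1) parsing maintains a stack (initially the start symbol over $) and the input. At each step: if the stack top is a terminal, match it against the current input token; if it is a non-terminal N, replace it with the RHS of M[N, lookahead] (the unique production whose predict set contains the lookahead).

Stack is shown with the top on the left.

Stack         Input     Action
------------------------------
T $           a :: y $  output T → D T'
D T' $        a :: y $  output D → L D'
L D' T' $     a :: y $  output L → a
a D' T' $     a :: y $  match 'a'
D' T' $       :: y $    output D' → :: L D'
:: L D' T' $  :: y $    match '::'
L D' T' $     y $       output L → y
y D' T' $     y $       match 'y'
D' T' $       $         output D' → ε
T' $          $         output T' → ε
$             $         accept

The string is accepted.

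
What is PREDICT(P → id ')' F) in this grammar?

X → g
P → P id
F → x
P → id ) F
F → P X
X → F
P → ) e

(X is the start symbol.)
{ 'id' }

PREDICT(P → id ')' F) = (FIRST(RHS) \ {ε}) ∪ (FOLLOW(P) if ε ∈ FIRST(RHS), i.e. RHS ⇒* ε)
FIRST(id ')' F) = { 'id' }
ε ∉ FIRST(id ')' F), so FOLLOW(P) is not added.
PREDICT(P → id ')' F) = { 'id' }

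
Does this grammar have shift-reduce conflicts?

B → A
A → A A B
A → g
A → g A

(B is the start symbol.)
Yes — I1: [B → A .] vs [A → . g]; I3: [A → g .] vs [A → . g]; I4: [A → g A .] vs [A → . g]; I6: [B → A .] vs [A → . g]

Augment with B' → B and build the canonical LR(0) collection (I0 = CLOSURE({[B' → . B]}), then GOTO on every symbol after a dot until no new states appear). It has 8 states:
  I0: { [A → . A A B], [A → . g A], [A → . g], [B → . A], [B' → . B] }  — shift
  I1: { [A → . A A B], [A → . g A], [A → . g], [A → A . A B], [B → A .] }  — shift, reduce
  I2: { [B' → B .] }  — accept
  I3: { [A → . A A B], [A → . g A], [A → . g], [A → g . A], [A → g .] }  — shift, reduce
  I4: { [A → . A A B], [A → . g A], [A → . g], [A → A . A B], [A → g A .] }  — shift, reduce
  I5: { [A → . A A B], [A → . g A], [A → . g], [A → A . A B], [A → A A . B], [B → . A] }  — shift
  I6: { [A → . A A B], [A → . g A], [A → . g], [A → A . A B], [A → A A . B], [B → . A], [B → A .] }  — shift, reduce
  I7: { [A → A A B .] }  — reduce

I1 contains reduce item [B → A .] and shift items [A → . g], [A → . g A] — shift-reduce conflict.
I3 contains reduce item [A → g .] and shift items [A → . g], [A → . g A] — shift-reduce conflict.
I4 contains reduce item [A → g A .] and shift items [A → . g], [A → . g A] — shift-reduce conflict.
I6 contains reduce item [B → A .] and shift items [A → . g], [A → . g A] — shift-reduce conflict.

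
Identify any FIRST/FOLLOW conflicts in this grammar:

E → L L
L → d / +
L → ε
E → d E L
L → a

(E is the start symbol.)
Nullable non-terminals: E, L.
FIRST sets used below: FIRST(L) = { 'a', 'd', ε }

E: nullable alternative(s) E → L L; FOLLOW(E) = { $, 'a', 'd' }
  E → L L: FIRST \ {ε} = { 'a', 'd' } — this is the only nullable alternative, skip
  E → d E L: FIRST \ {ε} = { 'd' } — overlaps FOLLOW(E) on { 'd' }: CONFLICT

L: nullable alternative(s) L → ε; FOLLOW(L) = { $, 'a', 'd' }
  L → d / +: FIRST \ {ε} = { 'd' } — overlaps FOLLOW(L) on { 'd' }: CONFLICT
  L → ε: FIRST \ {ε} = { } — this is the only nullable alternative, skip
  L → a: FIRST \ {ε} = { 'a' } — overlaps FOLLOW(L) on { 'a' }: CONFLICT

So the grammar has 3 FIRST/FOLLOW conflicts (marked CONFLICT above).

Answer: Yes. E → d E L with FOLLOW(E) on { 'd' }; L → d '/' '+' with FOLLOW(L) on { 'd' }; L → a with FOLLOW(L) on { 'a' }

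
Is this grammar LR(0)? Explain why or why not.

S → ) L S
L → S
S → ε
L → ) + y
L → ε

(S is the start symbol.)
Augment with S' → S and build the canonical LR(0) collection (I0 = CLOSURE({[S' → . S]}), then GOTO on every symbol after a dot until no new states appear). It has 9 states:
  I0: { [S → . ) L S], [S → .], [S' → . S] }  — shift, reduce
  I1: { [L → . ) + y], [L → . S], [L → .], [S → ) . L S], [S → . ) L S], [S → .] }  — shift, 2 reduces
  I2: { [S' → S .] }  — accept
  I3: { [L → ) . + y], [L → . ) + y], [L → . S], [L → .], [S → ) . L S], [S → . ) L S], [S → .] }  — shift, 2 reduces
  I4: { [S → ) L . S], [S → . ) L S], [S → .] }  — shift, reduce
  I5: { [L → S .] }  — reduce
  I6: { [S → ) L S .] }  — reduce
  I7: { [L → ) + . y] }  — shift
  I8: { [L → ) + y .] }  — reduce

Conflict in state I0:
  Shift-reduce conflict between [S → .] and [S → . ) L S]
So the grammar is NOT LR(0).

Answer: No. Shift-reduce conflict between [S → .] and [S → . ) L S]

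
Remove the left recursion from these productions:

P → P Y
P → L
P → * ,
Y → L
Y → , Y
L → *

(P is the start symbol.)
P → L P'
P → * , P'
P' → Y P'
P' → ε
Y → L
Y → , Y
L → *

P is directly left-recursive. The standard transformation for
  A → A α₁ | ... | A α_m | β₁ | ... | β_n
is
  A  → β₁ A' | ... | β_n A'
  A' → α₁ A' | ... | α_m A' | ε

P → L becomes P → L P'
P → * , becomes P → * , P'
P → P Y becomes P' → Y P'
Add P' → ε

Productions for other non-terminals are unchanged:
  Y → L
  Y → , Y
  L → *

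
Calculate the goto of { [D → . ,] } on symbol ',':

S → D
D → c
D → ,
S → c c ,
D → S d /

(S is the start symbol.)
GOTO(I, ',') = CLOSURE({ [A → αX.β] : [A → α.Xβ] ∈ I, X = ',' })

Items with dot before ',', with the dot advanced:
  [D → . ,] → [D → , .]
Closure adds nothing (no advanced item has the dot before a non-terminal).

GOTO = { [D → , .] }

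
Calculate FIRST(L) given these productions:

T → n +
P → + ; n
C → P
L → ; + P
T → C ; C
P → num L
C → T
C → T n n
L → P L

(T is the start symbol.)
{ '+', ';', 'num' }

FIRST sets of the other non-terminals involved (by the same procedure, iterated to a fixed point):
  FIRST(P) = { '+', 'num' }

From L → ; + P:
  - ';' is a terminal: add ';' and stop
From L → P L:
  - P is a non-terminal: add FIRST(P) \ {ε} = { '+', 'num' }
    P is not nullable, so stop

Collecting: FIRST(L) = { '+', ';', 'num' }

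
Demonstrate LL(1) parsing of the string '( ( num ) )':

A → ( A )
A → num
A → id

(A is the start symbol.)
LL(1) parsing maintains a stack (initially the start symbol over $) and the input. At each step: if the stack top is a terminal, match it against the current input token; if it is a non-terminal N, replace it with the RHS of M[N, lookahead] (the unique production whose predict set contains the lookahead).

Stack is shown with the top on the left.

Stack      Input          Action
--------------------------------
A $        ( ( num ) ) $  output A → ( A )
( A ) $    ( ( num ) ) $  match '('
A ) $      ( num ) ) $    output A → ( A )
( A ) ) $  ( num ) ) $    match '('
A ) ) $    num ) ) $      output A → num
num ) ) $  num ) ) $      match 'num'
) ) $      ) ) $          match ')'
) $        ) $            match ')'
$          $              accept

The string is accepted.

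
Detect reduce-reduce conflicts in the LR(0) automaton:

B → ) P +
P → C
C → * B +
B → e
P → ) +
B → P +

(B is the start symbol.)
Augment with B' → B and build the canonical LR(0) collection (I0 = CLOSURE({[B' → . B]}), then GOTO on every symbol after a dot until no new states appear). It has 14 states:
  I0: { [B → . ) P +], [B → . P +], [B → . e], [B' → . B], [C → . * B +], [P → . ) +], [P → . C] }  — shift
  I1: { [B → ) . P +], [C → . * B +], [P → ) . +], [P → . ) +], [P → . C] }  — shift
  I2: { [B → . ) P +], [B → . P +], [B → . e], [C → * . B +], [C → . * B +], [P → . ) +], [P → . C] }  — shift
  I3: { [B' → B .] }  — accept
  I4: { [P → C .] }  — reduce
  I5: { [B → P . +] }  — shift
  I6: { [B → e .] }  — reduce
  I7: { [B → P + .] }  — reduce
  I8: { [C → * B . +] }  — shift
  I9: { [C → * B + .] }  — reduce
  I10: { [P → ) . +] }  — shift
  I11: { [P → ) + .] }  — reduce
  I12: { [B → ) P . +] }  — shift
  I13: { [B → ) P + .] }  — reduce

No state contains more than one complete item.

Answer: No reduce-reduce conflicts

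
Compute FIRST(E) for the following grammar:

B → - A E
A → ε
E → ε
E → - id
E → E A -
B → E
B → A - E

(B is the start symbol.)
To compute FIRST(E), examine every production with E on the left-hand side, reading each right-hand side left to right until a non-nullable symbol is reached.

FIRST sets of the other non-terminals involved (by the same procedure, iterated to a fixed point):
  FIRST(A) = { ε }

From E → ε:
  - ε-production, so ε ∈ FIRST(E)
From E → - id:
  - '-' is a terminal: add '-' and stop
From E → E A -:
  - E is the symbol being defined: contributes nothing new
    E is nullable, so continue to the next symbol
  - A is a non-terminal: add FIRST(A) \ {ε} = { }
    A is nullable, so continue to the next symbol
  - '-' is a terminal: add '-' and stop

Collecting: FIRST(E) = { '-', ε }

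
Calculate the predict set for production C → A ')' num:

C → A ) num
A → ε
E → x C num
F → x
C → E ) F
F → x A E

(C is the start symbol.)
PREDICT(C → A ')' num) = (FIRST(RHS) \ {ε}) ∪ (FOLLOW(C) if ε ∈ FIRST(RHS), i.e. RHS ⇒* ε)
FIRST(A) = { ε }
FIRST(A ')' num) = { ')' }
ε ∉ FIRST(A ')' num), so FOLLOW(C) is not added.
PREDICT(C → A ')' num) = { ')' }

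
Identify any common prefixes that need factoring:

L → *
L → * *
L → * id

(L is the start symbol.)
Left-factoring is needed when two productions for the same non-terminal
share a common prefix on the right-hand side.

Productions for L:
  L → *
  L → * *
  L → * id

Found common prefix '*' in productions for L

Answer: Yes, L has productions with common prefix '*'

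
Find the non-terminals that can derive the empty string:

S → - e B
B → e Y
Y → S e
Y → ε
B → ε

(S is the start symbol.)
ε-productions: Y → ε, B → ε
So Y, B are immediately nullable.
No further non-terminal can be added: every production for the remaining non-terminals contains a terminal or a non-nullable non-terminal.
Nullable = { 'B', 'Y' }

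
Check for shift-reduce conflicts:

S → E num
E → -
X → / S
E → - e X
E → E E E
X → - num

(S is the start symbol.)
Augment with S' → S and build the canonical LR(0) collection (I0 = CLOSURE({[S' → . S]}), then GOTO on every symbol after a dot until no new states appear). It has 13 states:
  I0: { [E → . - e X], [E → . -], [E → . E E E], [S → . E num], [S' → . S] }  — shift
  I1: { [E → - . e X], [E → - .] }  — shift, reduce
  I2: { [E → . - e X], [E → . -], [E → . E E E], [E → E . E E], [S → E . num] }  — shift
  I3: { [S' → S .] }  — accept
  I4: { [E → . - e X], [E → . -], [E → . E E E], [E → E . E E], [E → E E . E] }  — shift
  I5: { [S → E num .] }  — reduce
  I6: { [E → . - e X], [E → . -], [E → . E E E], [E → E . E E], [E → E E . E], [E → E E E .] }  — shift, reduce
  I7: { [E → - e . X], [X → . - num], [X → . / S] }  — shift
  I8: { [X → - . num] }  — shift
  I9: { [E → . - e X], [E → . -], [E → . E E E], [S → . E num], [X → / . S] }  — shift
  I10: { [E → - e X .] }  — reduce
  I11: { [X → / S .] }  — reduce
  I12: { [X → - num .] }  — reduce

I1 contains reduce item [E → - .] and shift item [E → - . e X] — shift-reduce conflict.
I6 contains reduce item [E → E E E .] and shift items [E → . -], [E → . - e X] — shift-reduce conflict.

Answer: Yes — I1: [E → - .] vs [E → - . e X]; I6: [E → E E E .] vs [E → . -]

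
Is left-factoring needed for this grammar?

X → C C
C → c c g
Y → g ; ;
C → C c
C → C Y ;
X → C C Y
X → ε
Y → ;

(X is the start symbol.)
Yes, X has productions with common prefix 'C C'; C has productions with common prefix 'C'

Left-factoring is needed when two productions for the same non-terminal
share a common prefix on the right-hand side.

Productions for X:
  X → C C
  X → C C Y
  X → ε
Productions for C:
  C → c c g
  C → C c
  C → C Y ;
Productions for Y:
  Y → g ; ;
  Y → ;

Found common prefix 'C C' in productions for X
Found common prefix 'C' in productions for C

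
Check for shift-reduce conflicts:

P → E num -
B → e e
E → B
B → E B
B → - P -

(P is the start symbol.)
No shift-reduce conflicts

Augment with P' → P and build the canonical LR(0) collection (I0 = CLOSURE({[P' → . P]}), then GOTO on every symbol after a dot until no new states appear). It has 13 states:
  I0: { [B → . - P -], [B → . E B], [B → . e e], [E → . B], [P → . E num -], [P' → . P] }  — shift
  I1: { [B → - . P -], [B → . - P -], [B → . E B], [B → . e e], [E → . B], [P → . E num -] }  — shift
  I2: { [E → B .] }  — reduce
  I3: { [B → . - P -], [B → . E B], [B → . e e], [B → E . B], [E → . B], [P → E . num -] }  — shift
  I4: { [P' → P .] }  — accept
  I5: { [B → e . e] }  — shift
  I6: { [B → e e .] }  — reduce
  I7: { [B → E B .], [E → B .] }  — 2 reduces
  I8: { [B → . - P -], [B → . E B], [B → . e e], [B → E . B], [E → . B] }  — shift
  I9: { [P → E num . -] }  — shift
  I10: { [P → E num - .] }  — reduce
  I11: { [B → - P . -] }  — shift
  I12: { [B → - P - .] }  — reduce

No state contains both a complete item and a shift item.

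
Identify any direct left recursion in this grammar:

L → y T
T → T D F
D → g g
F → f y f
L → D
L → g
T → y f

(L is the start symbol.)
Direct left recursion occurs when N → N α for some non-terminal N (the right-hand side begins with the left-hand side itself).

L → y T: starts with y
T → T D F: LEFT RECURSIVE (starts with T)
D → g g: starts with g
F → f y f: starts with f
L → D: starts with D
L → g: starts with g
T → y f: starts with y

The grammar has direct left recursion on: T.

Answer: Yes, T is left-recursive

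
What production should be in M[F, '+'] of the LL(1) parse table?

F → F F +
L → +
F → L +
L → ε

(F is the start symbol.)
F → F F +, F → L +

To find M[F, '+'], we find productions for F where '+' is in the predict set (PREDICT(N → α) = (FIRST(α) \ {ε}) ∪ (FOLLOW(N) if α ⇒* ε)).

Relevant sets:
  FIRST(F) = { '+' }
  FIRST(L) = { '+', ε }

F → F F +: PREDICT = { '+' }
  '+' is in predict set, so this production goes in M[F, '+']
F → L +: PREDICT = { '+' }
  '+' is in predict set, so this production goes in M[F, '+']

M[F, '+'] = F → F F +, F → L +  (a multiply-defined cell — the grammar is not LL(1))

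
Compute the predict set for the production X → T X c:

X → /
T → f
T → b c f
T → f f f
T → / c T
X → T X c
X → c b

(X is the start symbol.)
PREDICT(X → T X c) = (FIRST(RHS) \ {ε}) ∪ (FOLLOW(X) if ε ∈ FIRST(RHS), i.e. RHS ⇒* ε)
FIRST(T) = { '/', 'b', 'f' }
FIRST(T X c) = { '/', 'b', 'f' }
ε ∉ FIRST(T X c), so FOLLOW(X) is not added.
PREDICT(X → T X c) = { '/', 'b', 'f' }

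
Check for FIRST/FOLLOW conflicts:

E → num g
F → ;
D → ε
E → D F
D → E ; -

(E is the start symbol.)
A FIRST/FOLLOW conflict occurs when a non-terminal N has a nullable alternative N → β (β ⇒* ε) and another alternative N → α with FIRST(α) ∩ FOLLOW(N) ≠ ∅: on such a lookahead the parser cannot decide between expanding α and letting N vanish via β.

Nullable non-terminals: D.
FIRST sets used below: FIRST(E) = { ';', 'num' }

D: nullable alternative(s) D → ε; FOLLOW(D) = { ';' }
  D → ε: FIRST \ {ε} = { } — this is the only nullable alternative, skip
  D → E ; -: FIRST \ {ε} = { ';', 'num' } — overlaps FOLLOW(D) on { ';' }: CONFLICT

E, F have no nullable alternative, so no FIRST/FOLLOW check is needed there.

So the grammar has 1 FIRST/FOLLOW conflict (marked CONFLICT above).

Answer: Yes. D → E ';' '-' with FOLLOW(D) on { ';' }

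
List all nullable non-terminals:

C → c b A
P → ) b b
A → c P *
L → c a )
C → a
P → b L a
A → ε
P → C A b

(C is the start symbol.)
A non-terminal is nullable if it can derive ε (the empty string): either it has an ε-production, or it has a production whose right-hand side consists entirely of nullable non-terminals.

ε-productions: A → ε
So A is immediately nullable.
No further non-terminal can be added: every production for the remaining non-terminals contains a terminal or a non-nullable non-terminal.
Nullable = { 'A' }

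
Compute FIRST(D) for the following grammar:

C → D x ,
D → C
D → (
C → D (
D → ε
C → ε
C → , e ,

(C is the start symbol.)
To compute FIRST(D), examine every production with D on the left-hand side, reading each right-hand side left to right until a non-nullable symbol is reached.

FIRST sets of the other non-terminals involved (by the same procedure, iterated to a fixed point):
  FIRST(C) = { '(', ',', 'x', ε }

From D → C:
  - C is a non-terminal: add FIRST(C) \ {ε} = { '(', ',', 'x' }
    C is nullable and nothing follows, so the whole right-hand side can vanish: ε ∈ FIRST(D)
From D → (:
  - '(' is a terminal: add '(' and stop
From D → ε:
  - ε-production, so ε ∈ FIRST(D)

Collecting: FIRST(D) = { '(', ',', 'x', ε }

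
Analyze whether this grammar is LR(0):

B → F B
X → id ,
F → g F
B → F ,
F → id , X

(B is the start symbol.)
Yes, the grammar is LR(0)

A grammar is LR(0) if no state in the canonical LR(0) collection has:
  - both a shift item (dot before a terminal) and a complete item (shift-reduce conflict), or
  - two or more complete items (reduce-reduce conflict; the accept item [B' → B .] counts as a complete item here).

Augment with B' → B and build the canonical LR(0) collection (I0 = CLOSURE({[B' → . B]}), then GOTO on every symbol after a dot until no new states appear). It has 12 states:
  I0: { [B → . F ,], [B → . F B], [B' → . B], [F → . g F], [F → . id , X] }  — shift
  I1: { [B' → B .] }  — accept
  I2: { [B → . F ,], [B → . F B], [B → F . ,], [B → F . B], [F → . g F], [F → . id , X] }  — shift
  I3: { [F → . g F], [F → . id , X], [F → g . F] }  — shift
  I4: { [F → id . , X] }  — shift
  I5: { [F → id , . X], [X → . id ,] }  — shift
  I6: { [F → id , X .] }  — reduce
  I7: { [X → id . ,] }  — shift
  I8: { [X → id , .] }  — reduce
  I9: { [F → g F .] }  — reduce
  I10: { [B → F , .] }  — reduce
  I11: { [B → F B .] }  — reduce

Every state is either a pure shift/goto state or contains exactly one complete item and nothing to shift — no conflicts. The grammar is LR(0).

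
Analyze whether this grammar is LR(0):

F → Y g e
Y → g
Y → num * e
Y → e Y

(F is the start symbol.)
Yes, the grammar is LR(0)

A grammar is LR(0) if no state in the canonical LR(0) collection has:
  - both a shift item (dot before a terminal) and a complete item (shift-reduce conflict), or
  - two or more complete items (reduce-reduce conflict; the accept item [F' → F .] counts as a complete item here).

Augment with F' → F and build the canonical LR(0) collection (I0 = CLOSURE({[F' → . F]}), then GOTO on every symbol after a dot until no new states appear). It has 11 states:
  I0: { [F → . Y g e], [F' → . F], [Y → . e Y], [Y → . g], [Y → . num * e] }  — shift
  I1: { [F' → F .] }  — accept
  I2: { [F → Y . g e] }  — shift
  I3: { [Y → . e Y], [Y → . g], [Y → . num * e], [Y → e . Y] }  — shift
  I4: { [Y → g .] }  — reduce
  I5: { [Y → num . * e] }  — shift
  I6: { [Y → num * . e] }  — shift
  I7: { [Y → num * e .] }  — reduce
  I8: { [Y → e Y .] }  — reduce
  I9: { [F → Y g . e] }  — shift
  I10: { [F → Y g e .] }  — reduce

Every state is either a pure shift/goto state or contains exactly one complete item and nothing to shift — no conflicts. The grammar is LR(0).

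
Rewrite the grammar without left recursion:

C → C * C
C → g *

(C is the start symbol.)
C is directly left-recursive. The standard transformation for
  A → A α₁ | ... | A α_m | β₁ | ... | β_n
is
  A  → β₁ A' | ... | β_n A'
  A' → α₁ A' | ... | α_m A' | ε

C → g * becomes C → g * C'
C → C * C becomes C' → * C C'
Add C' → ε

Resulting grammar:
C → g * C'
C' → * C C'
C' → ε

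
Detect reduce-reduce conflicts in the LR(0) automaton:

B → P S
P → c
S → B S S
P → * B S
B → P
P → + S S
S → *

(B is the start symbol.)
No reduce-reduce conflicts

A reduce-reduce conflict occurs when an LR(0) state has two complete items [A → α .] and [B → β .] — both call for a reduction, and with no lookahead the parser cannot choose between them.

Augment with B' → B and build the canonical LR(0) collection (I0 = CLOSURE({[B' → . B]}), then GOTO on every symbol after a dot until no new states appear). It has 15 states:
  I0: { [B → . P S], [B → . P], [B' → . B], [P → . * B S], [P → . + S S], [P → . c] }  — shift
  I1: { [B → . P S], [B → . P], [P → * . B S], [P → . * B S], [P → . + S S], [P → . c] }  — shift
  I2: { [B → . P S], [B → . P], [P → + . S S], [P → . * B S], [P → . + S S], [P → . c], [S → . *], [S → . B S S] }  — shift
  I3: { [B' → B .] }  — accept
  I4: { [B → . P S], [B → . P], [B → P . S], [B → P .], [P → . * B S], [P → . + S S], [P → . c], [S → . *], [S → . B S S] }  — shift, reduce
  I5: { [P → c .] }  — reduce
  I6: { [B → . P S], [B → . P], [P → * . B S], [P → . * B S], [P → . + S S], [P → . c], [S → * .] }  — shift, reduce
  I7: { [B → . P S], [B → . P], [P → . * B S], [P → . + S S], [P → . c], [S → . *], [S → . B S S], [S → B . S S] }  — shift
  I8: { [B → P S .] }  — reduce
  I9: { [B → . P S], [B → . P], [P → . * B S], [P → . + S S], [P → . c], [S → . *], [S → . B S S], [S → B S . S] }  — shift
  I10: { [S → B S S .] }  — reduce
  I11: { [B → . P S], [B → . P], [P → * B . S], [P → . * B S], [P → . + S S], [P → . c], [S → . *], [S → . B S S] }  — shift
  I12: { [P → * B S .] }  — reduce
  I13: { [B → . P S], [B → . P], [P → + S . S], [P → . * B S], [P → . + S S], [P → . c], [S → . *], [S → . B S S] }  — shift
  I14: { [P → + S S .] }  — reduce

No state contains more than one complete item.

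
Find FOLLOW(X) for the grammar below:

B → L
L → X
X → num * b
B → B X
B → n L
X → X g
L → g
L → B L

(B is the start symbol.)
{ $, 'g', 'n', 'num' }

To compute FOLLOW(X), find every occurrence of X on a right-hand side N → α X β: add FIRST(β) \ {ε}, and if β is empty or nullable also add FOLLOW(N). Iterate to a fixed point.

In L → X: X is at the end, add FOLLOW(L)
In B → B X: X is at the end, add FOLLOW(B)
In X → X g: X is followed by g, add FIRST(g) \ {ε} = { 'g' }

The FOLLOW sets referred to above (computed the same way, to a fixed point):
  FOLLOW(L) = { $, 'g', 'n', 'num' }
  FOLLOW(B) = { $, 'g', 'n', 'num' }

Taking the union: FOLLOW(X) = { $, 'g', 'n', 'num' }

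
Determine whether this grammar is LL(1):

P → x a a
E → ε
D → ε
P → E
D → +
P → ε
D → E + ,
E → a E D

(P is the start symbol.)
Relevant sets:
  FIRST(E) = { 'a', ε }
  FOLLOW(P) = { $ }
  FOLLOW(E) = { $, '+', 'a' }
  FOLLOW(D) = { $, '+', 'a' }

For P:
  PREDICT(P → x a a) = { 'x' }
  PREDICT(P → E) = { $, 'a' }
  PREDICT(P → ε) = { $ }
For E:
  PREDICT(E → ε) = { $, '+', 'a' }
  PREDICT(E → a E D) = { 'a' }
For D:
  PREDICT(D → ε) = { $, '+', 'a' }
  PREDICT(D → '+') = { '+' }
  PREDICT(D → E '+' ',') = { '+', 'a' }

Conflict found: Predict set conflict for P: { $ }
The grammar is NOT LL(1).

Answer: No. Predict set conflict for P: { $ }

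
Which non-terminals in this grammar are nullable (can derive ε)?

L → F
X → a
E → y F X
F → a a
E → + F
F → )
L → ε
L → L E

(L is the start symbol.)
{ 'L' }

ε-productions: L → ε
So L is immediately nullable.
No further non-terminal can be added: every production for the remaining non-terminals contains a terminal or a non-nullable non-terminal.
Nullable = { 'L' }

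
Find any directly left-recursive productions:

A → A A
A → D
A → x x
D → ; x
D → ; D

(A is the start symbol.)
Direct left recursion occurs when N → N α for some non-terminal N (the right-hand side begins with the left-hand side itself).

A → A A: LEFT RECURSIVE (starts with A)
A → D: starts with D
A → x x: starts with x
D → ; x: starts with ';'
D → ; D: starts with ';'

The grammar has direct left recursion on: A.

Answer: Yes, A is left-recursive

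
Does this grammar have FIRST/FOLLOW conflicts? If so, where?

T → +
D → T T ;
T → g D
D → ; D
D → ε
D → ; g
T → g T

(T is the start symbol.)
Yes. D → T T ';' with FOLLOW(D) on { '+', 'g' }; D → ';' D with FOLLOW(D) on { ';' }; D → ';' g with FOLLOW(D) on { ';' }

A FIRST/FOLLOW conflict occurs when a non-terminal N has a nullable alternative N → β (β ⇒* ε) and another alternative N → α with FIRST(α) ∩ FOLLOW(N) ≠ ∅: on such a lookahead the parser cannot decide between expanding α and letting N vanish via β.

Nullable non-terminals: D.
FIRST sets used below: FIRST(T) = { '+', 'g' }

D: nullable alternative(s) D → ε; FOLLOW(D) = { $, '+', ';', 'g' }
  D → T T ;: FIRST \ {ε} = { '+', 'g' } — overlaps FOLLOW(D) on { '+', 'g' }: CONFLICT
  D → ; D: FIRST \ {ε} = { ';' } — overlaps FOLLOW(D) on { ';' }: CONFLICT
  D → ε: FIRST \ {ε} = { } — this is the only nullable alternative, skip
  D → ; g: FIRST \ {ε} = { ';' } — overlaps FOLLOW(D) on { ';' }: CONFLICT

T has no nullable alternative, so no FIRST/FOLLOW check is needed there.

So the grammar has 3 FIRST/FOLLOW conflicts (marked CONFLICT above).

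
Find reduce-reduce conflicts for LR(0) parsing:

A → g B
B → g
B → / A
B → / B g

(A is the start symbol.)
Augment with A' → A and build the canonical LR(0) collection (I0 = CLOSURE({[A' → . A]}), then GOTO on every symbol after a dot until no new states appear). It has 10 states:
  I0: { [A → . g B], [A' → . A] }  — shift
  I1: { [A' → A .] }  — accept
  I2: { [A → g . B], [B → . / A], [B → . / B g], [B → . g] }  — shift
  I3: { [A → . g B], [B → . / A], [B → . / B g], [B → . g], [B → / . A], [B → / . B g] }  — shift
  I4: { [A → g B .] }  — reduce
  I5: { [B → g .] }  — reduce
  I6: { [B → / A .] }  — reduce
  I7: { [B → / B . g] }  — shift
  I8: { [A → g . B], [B → . / A], [B → . / B g], [B → . g], [B → g .] }  — shift, reduce
  I9: { [B → / B g .] }  — reduce

No state contains more than one complete item.

Answer: No reduce-reduce conflicts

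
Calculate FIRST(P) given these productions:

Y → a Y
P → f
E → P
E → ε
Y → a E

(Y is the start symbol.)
{ 'f' }

To compute FIRST(P), examine every production with P on the left-hand side, reading each right-hand side left to right until a non-nullable symbol is reached.

From P → f:
  - f is a terminal: add 'f' and stop

Collecting: FIRST(P) = { 'f' }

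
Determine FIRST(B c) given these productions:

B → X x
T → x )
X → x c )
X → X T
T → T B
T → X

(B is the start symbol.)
{ 'x' }

FIRST sets of the non-terminals involved (from the grammar, by fixed-point iteration):
  FIRST(B) = { 'x' }

To compute FIRST(B c), process the symbols left to right:
Symbol B is a non-terminal. Add FIRST(B) \ {ε} = { 'x' }
B is not nullable (ε ∉ FIRST(B)), so stop here.
FIRST(B c) = { 'x' }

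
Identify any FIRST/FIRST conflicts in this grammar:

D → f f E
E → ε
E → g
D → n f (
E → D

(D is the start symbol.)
A FIRST/FIRST conflict occurs when two productions N → α and N → β for the same non-terminal have FIRST(α) ∩ FIRST(β) ≠ ∅ (with ε ∈ FIRST of a nullable right-hand side, so two nullable alternatives also conflict).

FIRST sets of the non-terminals at (or reachable through a nullable prefix from) the front of some alternative:
  FIRST(D) = { 'f', 'n' }

Productions for D:
  D → f f E: FIRST = { 'f' }
  D → n f (: FIRST = { 'n' }
Productions for E:
  E → ε: FIRST = { ε }
  E → g: FIRST = { 'g' }
  E → D: FIRST = { 'f', 'n' }

All alternatives of each non-terminal have pairwise disjoint FIRST sets.

Answer: No FIRST/FIRST conflicts.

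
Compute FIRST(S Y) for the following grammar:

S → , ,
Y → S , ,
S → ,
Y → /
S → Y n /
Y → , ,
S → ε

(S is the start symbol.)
FIRST sets of the non-terminals involved (from the grammar, by fixed-point iteration):
  FIRST(S) = { ',', '/', ε }
  FIRST(Y) = { ',', '/' }

To compute FIRST(S Y), process the symbols left to right:
Symbol S is a non-terminal. Add FIRST(S) \ {ε} = { ',', '/' }
S is nullable (ε ∈ FIRST(S)), continue to the next symbol.
Symbol Y is a non-terminal. Add FIRST(Y) \ {ε} = { ',', '/' }
Y is not nullable (ε ∉ FIRST(Y)), so stop here.
FIRST(S Y) = { ',', '/' }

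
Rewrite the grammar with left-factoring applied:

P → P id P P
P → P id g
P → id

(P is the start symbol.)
Left-factoring transforms A → αβ₁ | αβ₂ into A → αA' and A' → β₁ | β₂
(α is the longest common prefix among the alternatives). Repeat until
no nonterminal has two alternatives with a common prefix.

Round 1: P has alternatives sharing prefix 'P id'. Introduce P': P → P id P'
  Add: P' → P P
  Add: P' → g

No remaining common prefixes — done.

Resulting grammar:
P → P id P'
P' → P P
P' → g
P → id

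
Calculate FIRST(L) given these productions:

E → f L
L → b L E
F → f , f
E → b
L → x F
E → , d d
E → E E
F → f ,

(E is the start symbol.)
From L → b L E:
  - b is a terminal: add 'b' and stop
From L → x F:
  - x is a terminal: add 'x' and stop

Collecting: FIRST(L) = { 'b', 'x' }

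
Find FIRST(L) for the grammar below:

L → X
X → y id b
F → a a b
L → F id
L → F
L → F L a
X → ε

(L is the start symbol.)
To compute FIRST(L), examine every production with L on the left-hand side, reading each right-hand side left to right until a non-nullable symbol is reached.

FIRST sets of the other non-terminals involved (by the same procedure, iterated to a fixed point):
  FIRST(X) = { 'y', ε }
  FIRST(F) = { 'a' }

From L → X:
  - X is a non-terminal: add FIRST(X) \ {ε} = { 'y' }
    X is nullable and nothing follows, so the whole right-hand side can vanish: ε ∈ FIRST(L)
From L → F id:
  - F is a non-terminal: add FIRST(F) \ {ε} = { 'a' }
    F is not nullable, so stop
From L → F:
  - F is a non-terminal: add FIRST(F) \ {ε} = { 'a' }
    F is not nullable, so stop
From L → F L a:
  - F is a non-terminal: add FIRST(F) \ {ε} = { 'a' }
    F is not nullable, so stop

Collecting: FIRST(L) = { 'a', 'y', ε }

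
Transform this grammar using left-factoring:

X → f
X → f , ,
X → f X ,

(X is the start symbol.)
Left-factoring transforms A → αβ₁ | αβ₂ into A → αA' and A' → β₁ | β₂
(α is the longest common prefix among the alternatives). Repeat until
no nonterminal has two alternatives with a common prefix.

Round 1: X has alternatives sharing prefix 'f'. Introduce X': X → f X'
  Add: X' → ε
  Add: X' → , ,
  Add: X' → X ,

No remaining common prefixes — done.

Resulting grammar:
X → f X'
X' → ε
X' → , ,
X' → X ,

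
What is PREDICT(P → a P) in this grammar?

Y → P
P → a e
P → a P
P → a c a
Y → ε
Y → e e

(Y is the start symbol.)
{ 'a' }

PREDICT(P → a P) = (FIRST(RHS) \ {ε}) ∪ (FOLLOW(P) if ε ∈ FIRST(RHS), i.e. RHS ⇒* ε)
FIRST(a P) = { 'a' }
ε ∉ FIRST(a P), so FOLLOW(P) is not added.
PREDICT(P → a P) = { 'a' }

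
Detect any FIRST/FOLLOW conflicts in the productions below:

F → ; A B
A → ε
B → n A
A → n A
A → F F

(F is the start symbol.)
Yes. A → n A with FOLLOW(A) on { 'n' }; A → F F with FOLLOW(A) on { ';' }

A FIRST/FOLLOW conflict occurs when a non-terminal N has a nullable alternative N → β (β ⇒* ε) and another alternative N → α with FIRST(α) ∩ FOLLOW(N) ≠ ∅: on such a lookahead the parser cannot decide between expanding α and letting N vanish via β.

Nullable non-terminals: A.
FIRST sets used below: FIRST(F) = { ';' }

A: nullable alternative(s) A → ε; FOLLOW(A) = { $, ';', 'n' }
  A → ε: FIRST \ {ε} = { } — this is the only nullable alternative, skip
  A → n A: FIRST \ {ε} = { 'n' } — overlaps FOLLOW(A) on { 'n' }: CONFLICT
  A → F F: FIRST \ {ε} = { ';' } — overlaps FOLLOW(A) on { ';' }: CONFLICT

B, F have no nullable alternative, so no FIRST/FOLLOW check is needed there.

So the grammar has 2 FIRST/FOLLOW conflicts (marked CONFLICT above).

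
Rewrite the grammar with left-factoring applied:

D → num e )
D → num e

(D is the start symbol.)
Left-factoring transforms A → αβ₁ | αβ₂ into A → αA' and A' → β₁ | β₂
(α is the longest common prefix among the alternatives). Repeat until
no nonterminal has two alternatives with a common prefix.

Round 1: D has alternatives sharing prefix 'num e'. Introduce D': D → num e D'
  Add: D' → )
  Add: D' → ε

No remaining common prefixes — done.

Resulting grammar:
D → num e D'
D' → )
D' → ε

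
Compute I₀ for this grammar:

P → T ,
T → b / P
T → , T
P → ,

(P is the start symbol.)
First, augment the grammar with P' → P
I₀ = CLOSURE({ [P' → . P] }):
  [P' → . P] has the dot before P: add [P → . T ,], [P → . ,]
  [P → . T ,] has the dot before T: add [T → . b / P], [T → . , T]
No further items can be added.

I₀ = { [P → . ,], [P → . T ,], [P' → . P], [T → . , T], [T → . b / P] }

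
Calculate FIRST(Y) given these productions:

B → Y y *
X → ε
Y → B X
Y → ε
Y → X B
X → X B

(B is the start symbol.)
{ 'y', ε }

To compute FIRST(Y), examine every production with Y on the left-hand side, reading each right-hand side left to right until a non-nullable symbol is reached.

FIRST sets of the other non-terminals involved (by the same procedure, iterated to a fixed point):
  FIRST(B) = { 'y' }
  FIRST(X) = { 'y', ε }

From Y → B X:
  - B is a non-terminal: add FIRST(B) \ {ε} = { 'y' }
    B is not nullable, so stop
From Y → ε:
  - ε-production, so ε ∈ FIRST(Y)
From Y → X B:
  - X is a non-terminal: add FIRST(X) \ {ε} = { 'y' }
    X is nullable, so continue to the next symbol
  - B is a non-terminal: add FIRST(B) \ {ε} = { 'y' }
    B is not nullable, so stop

Collecting: FIRST(Y) = { 'y', ε }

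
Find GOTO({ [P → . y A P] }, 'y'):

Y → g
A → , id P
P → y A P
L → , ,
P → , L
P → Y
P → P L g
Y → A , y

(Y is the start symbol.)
GOTO(I, 'y') = CLOSURE({ [A → αX.β] : [A → α.Xβ] ∈ I, X = 'y' })

Items with dot before 'y', with the dot advanced:
  [P → . y A P] → [P → y . A P]
Closure of the advanced items:
  [P → y . A P] has the dot before A: add [A → . , id P]

GOTO = { [A → . , id P], [P → y . A P] }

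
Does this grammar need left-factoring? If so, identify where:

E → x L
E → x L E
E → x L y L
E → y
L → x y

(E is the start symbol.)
Left-factoring is needed when two productions for the same non-terminal
share a common prefix on the right-hand side.

Productions for E:
  E → x L
  E → x L E
  E → x L y L
  E → y

Found common prefix 'x L' in productions for E

Answer: Yes, E has productions with common prefix 'x L'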